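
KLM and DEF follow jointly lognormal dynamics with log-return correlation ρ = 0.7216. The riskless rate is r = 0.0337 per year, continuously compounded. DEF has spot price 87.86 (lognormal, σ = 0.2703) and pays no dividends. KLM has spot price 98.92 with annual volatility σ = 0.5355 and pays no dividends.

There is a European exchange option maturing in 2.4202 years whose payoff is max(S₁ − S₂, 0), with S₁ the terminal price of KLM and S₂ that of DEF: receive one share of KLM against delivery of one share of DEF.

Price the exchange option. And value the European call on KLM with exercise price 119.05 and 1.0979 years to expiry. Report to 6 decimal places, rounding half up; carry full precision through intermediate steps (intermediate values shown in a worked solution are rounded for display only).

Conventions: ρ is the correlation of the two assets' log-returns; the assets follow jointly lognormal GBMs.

exchange price = 28.121334
price(KLM call K=119.05) = 16.494864

σ_eff = √(σ₁² + σ₂² − 2ρσ₁σ₂) = √(0.5355² + 0.2703² − 2·0.7216·0.5355·0.2703) = 0.388491
d₁ = (ln(S₁/S₂) + (q₂ − q₁ + σ_eff²/2)T) / (σ_eff√T) = (ln(98.92/87.86) + (0.0 − 0.0 + 0.075463)·2.4202) / 0.604375 = 0.498368
d₂ = d₁ − σ_eff√T = 0.498368 − 0.604375 = -0.106007
N(d₁) = 0.690888,  N(d₂) = 0.457788
V = S₁·e^{−q₁T}·N(d₁) − S₂·e^{−q₂T}·N(d₂) = 68.342622 − 40.221288 = 28.121334
[vanilla: KLM call K=119.05]
σ√T = 0.5355·√1.0979 = 0.561101
d₁ = (ln(S/K) + (r+σ²/2)T) / (σ√T) = (ln(98.92/119.05) + (0.0337+0.5355²/2)·1.0979) / 0.561101 = (-0.185232 + 0.194416) / 0.561101 = 0.016368
d₂ = d₁ − σ√T = 0.016368 − 0.561101 = -0.544733
e^{−rT} = 0.963677
N(d₁) = 0.506530,  N(d₂) = 0.292969
price = S·N(d₁) − K·e^{−rT}·N(d₂) = 50.105911 − 33.611047 = 16.494864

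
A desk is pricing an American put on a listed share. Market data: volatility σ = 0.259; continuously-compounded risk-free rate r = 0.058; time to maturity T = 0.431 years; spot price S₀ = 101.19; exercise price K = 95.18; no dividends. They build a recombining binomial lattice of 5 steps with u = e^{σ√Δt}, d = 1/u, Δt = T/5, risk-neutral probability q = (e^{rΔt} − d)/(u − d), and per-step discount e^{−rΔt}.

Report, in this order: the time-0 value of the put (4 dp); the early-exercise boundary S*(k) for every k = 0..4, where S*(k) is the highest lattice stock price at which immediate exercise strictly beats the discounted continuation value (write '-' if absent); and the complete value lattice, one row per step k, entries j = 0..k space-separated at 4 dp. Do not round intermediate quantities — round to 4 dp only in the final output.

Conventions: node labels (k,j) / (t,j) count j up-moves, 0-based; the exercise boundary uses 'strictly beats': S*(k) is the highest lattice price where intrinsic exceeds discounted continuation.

params: Δt=0.08620 u=1.07901 d=0.92678 q=0.51392 e^(-rΔt)=0.99501
t_5 payoffs: 25.9946 14.6303 1.3994 0.0000 0.0000 0.0000
t_4: node(4,0) S=74.6516 payoff=20.5284 vs cont=20.0537 → 20.5284 [stop]  node(4,1) S=86.9137 payoff=8.2663 vs cont=7.7916 → 8.2663 [stop]  node(4,2) S=101.1900 payoff=0.0000 vs cont=0.6768 → 0.6768 [wait]  node(4,3) S=117.8113 payoff=0.0000 vs cont=0.0000 → 0.0000 [wait]  node(4,4) S=137.1627 payoff=0.0000 vs cont=0.0000 → 0.0000 [wait]  ⇒ S*(4)=86.9137
t_3: node(3,0) S=80.5497 payoff=14.6303 vs cont=14.1557 → 14.6303 [stop]  node(3,1) S=93.7806 payoff=1.3994 vs cont=4.3441 → 4.3441 [wait]  node(3,2) S=109.1848 payoff=0.0000 vs cont=0.3273 → 0.3273 [wait]  node(3,3) S=127.1193 payoff=0.0000 vs cont=0.0000 → 0.0000 [wait]  ⇒ S*(3)=80.5497
t_2: node(2,0) S=86.9137 payoff=8.2663 vs cont=9.2974 → 9.2974 [wait]  node(2,1) S=101.1900 payoff=0.0000 vs cont=2.2684 → 2.2684 [wait]  node(2,2) S=117.8113 payoff=0.0000 vs cont=0.1583 → 0.1583 [wait]  ⇒ S*(2)=-
t_1: node(1,0) S=93.7806 payoff=1.3994 vs cont=5.6567 → 5.6567 [wait]  node(1,1) S=109.1848 payoff=0.0000 vs cont=1.1781 → 1.1781 [wait]  ⇒ S*(1)=-
t_0: node(0,0) S=101.1900 payoff=0.0000 vs cont=3.3383 → 3.3383 [wait]  ⇒ S*(0)=-

price = 3.3383
boundary = - - - 80.5497 86.9137
tree:
3.3383
5.6567 1.1781
9.2974 2.2684 0.1583
14.6303 4.3441 0.3273 0.0000
20.5284 8.2663 0.6768 0.0000 0.0000
25.9946 14.6303 1.3994 0.0000 0.0000 0.0000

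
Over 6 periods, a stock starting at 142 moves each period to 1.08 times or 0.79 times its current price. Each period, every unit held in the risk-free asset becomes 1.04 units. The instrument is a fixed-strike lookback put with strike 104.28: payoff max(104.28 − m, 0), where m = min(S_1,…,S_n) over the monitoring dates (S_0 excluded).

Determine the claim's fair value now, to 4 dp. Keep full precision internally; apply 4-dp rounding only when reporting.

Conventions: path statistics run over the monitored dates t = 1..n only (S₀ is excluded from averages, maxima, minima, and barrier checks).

price = 0.9938

With p* = (R−d)/(u−d) = 0.8621, sum probability × payoff across the paths and divide by R^6.
Enumerate all 2^6 = 64 price paths (U = up ×1.08, D = down ×0.79); each path with k up-moves has probability p*^k·(1−p*)^(6−k).
DDDDDD: m=34.5184, payoff=69.7616, prob=0.000007
UDDDDD: m=47.1897, payoff=57.0903, prob=0.000043
DUDDDD: m=47.1897, payoff=57.0903, prob=0.000043
UUDDDD: m=64.5126, payoff=39.7674, prob=0.000269
DDUDDD: m=47.1897, payoff=57.0903, prob=0.000043
UDUDDD: m=64.5126, payoff=39.7674, prob=0.000269
DUUDDD: m=64.5126, payoff=39.7674, prob=0.000269
UUUDDD: m=88.1944, payoff=16.0856, prob=0.001681
DDDUDD: m=47.1897, payoff=57.0903, prob=0.000043
UDDUDD: m=64.5126, payoff=39.7674, prob=0.000269
DUDUDD: m=64.5126, payoff=39.7674, prob=0.000269
UUDUDD: m=88.1944, payoff=16.0856, prob=0.001681
DDUUDD: m=64.5126, payoff=39.7674, prob=0.000269
UDUUDD: m=88.1944, payoff=16.0856, prob=0.001681
DUUUDD: m=88.1944, payoff=16.0856, prob=0.001681
UUUUDD: m=120.5695, payoff=0.0000, prob=0.010507
DDDDUD: m=47.1897, payoff=57.0903, prob=0.000043
UDDDUD: m=64.5126, payoff=39.7674, prob=0.000269
DUDDUD: m=64.5126, payoff=39.7674, prob=0.000269
UUDDUD: m=88.1944, payoff=16.0856, prob=0.001681
DDUDUD: m=64.5126, payoff=39.7674, prob=0.000269
UDUDUD: m=88.1944, payoff=16.0856, prob=0.001681
DUUDUD: m=88.1944, payoff=16.0856, prob=0.001681
UUUDUD: m=120.5695, payoff=0.0000, prob=0.010507
DDDUUD: m=64.5126, payoff=39.7674, prob=0.000269
UDDUUD: m=88.1944, payoff=16.0856, prob=0.001681
DUDUUD: m=88.1944, payoff=16.0856, prob=0.001681
UUDUUD: m=120.5695, payoff=0.0000, prob=0.010507
DDUUUD: m=88.1944, payoff=16.0856, prob=0.001681
UDUUUD: m=120.5695, payoff=0.0000, prob=0.010507
DUUUUD: m=112.1800, payoff=0.0000, prob=0.010507
UUUUUD: m=153.3600, payoff=0.0000, prob=0.065671
DDDDDU: m=43.6942, payoff=60.5858, prob=0.000043
UDDDDU: m=59.7338, payoff=44.5462, prob=0.000269
DUDDDU: m=59.7338, payoff=44.5462, prob=0.000269
UUDDDU: m=81.6615, payoff=22.6185, prob=0.001681
DDUDDU: m=59.7338, payoff=44.5462, prob=0.000269
UDUDDU: m=81.6615, payoff=22.6185, prob=0.001681
DUUDDU: m=81.6615, payoff=22.6185, prob=0.001681
UUUDDU: m=111.6384, payoff=0.0000, prob=0.010507
DDDUDU: m=59.7338, payoff=44.5462, prob=0.000269
UDDUDU: m=81.6615, payoff=22.6185, prob=0.001681
DUDUDU: m=81.6615, payoff=22.6185, prob=0.001681
UUDUDU: m=111.6384, payoff=0.0000, prob=0.010507
DDUUDU: m=81.6615, payoff=22.6185, prob=0.001681
UDUUDU: m=111.6384, payoff=0.0000, prob=0.010507
DUUUDU: m=111.6384, payoff=0.0000, prob=0.010507
UUUUDU: m=152.6197, payoff=0.0000, prob=0.065671
DDDDUU: m=55.3091, payoff=48.9709, prob=0.000269
UDDDUU: m=75.6125, payoff=28.6675, prob=0.001681
DUDDUU: m=75.6125, payoff=28.6675, prob=0.001681
UUDDUU: m=103.3689, payoff=0.9111, prob=0.010507
DDUDUU: m=75.6125, payoff=28.6675, prob=0.001681
UDUDUU: m=103.3689, payoff=0.9111, prob=0.010507
DUUDUU: m=103.3689, payoff=0.9111, prob=0.010507
UUUDUU: m=141.3145, payoff=0.0000, prob=0.065671
DDDUUU: m=70.0115, payoff=34.2685, prob=0.001681
UDDUUU: m=95.7120, payoff=8.5680, prob=0.010507
DUDUUU: m=95.7120, payoff=8.5680, prob=0.010507
UUDUUU: m=130.8468, payoff=0.0000, prob=0.065671
DDUUUU: m=88.6222, payoff=15.6578, prob=0.010507
UDUUUU: m=121.1544, payoff=0.0000, prob=0.065671
DUUUUU: m=112.1800, payoff=0.0000, prob=0.065671
UUUUUU: m=153.3600, payoff=0.0000, prob=0.410442
Price = Σ prob·payoff / R^6 = 1.257516 / 1.265319 = 0.9938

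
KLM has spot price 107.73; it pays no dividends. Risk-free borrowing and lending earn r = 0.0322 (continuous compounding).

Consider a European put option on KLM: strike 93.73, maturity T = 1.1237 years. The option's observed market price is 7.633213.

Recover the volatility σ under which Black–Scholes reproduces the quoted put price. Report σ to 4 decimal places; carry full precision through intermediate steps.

At σ = 0.3539 the Black–Scholes value reproduces the quote:
σ√T = 0.3539·√1.1237 = 0.375151
d₁ = (ln(S/K) + (r+σ²/2)T) / (σ√T) = (ln(107.73/93.73) + (0.0322+0.3539²/2)·1.1237) / 0.375151 = (0.139210 + 0.106552) / 0.375151 = 0.655102
d₂ = d₁ − σ√T = 0.655102 − 0.375151 = 0.279951
e^{−rT} = 0.964464
N(−d₁) = 0.256201,  N(−d₂) = 0.389757
V = K·e^{−rT}·N(−d₂) − S·N(−d₁) = 35.233753 − 27.600540 = 7.633213 (the observed quote) — the price is monotone increasing in volatility, hence this σ is the only solution

sigma = 0.3539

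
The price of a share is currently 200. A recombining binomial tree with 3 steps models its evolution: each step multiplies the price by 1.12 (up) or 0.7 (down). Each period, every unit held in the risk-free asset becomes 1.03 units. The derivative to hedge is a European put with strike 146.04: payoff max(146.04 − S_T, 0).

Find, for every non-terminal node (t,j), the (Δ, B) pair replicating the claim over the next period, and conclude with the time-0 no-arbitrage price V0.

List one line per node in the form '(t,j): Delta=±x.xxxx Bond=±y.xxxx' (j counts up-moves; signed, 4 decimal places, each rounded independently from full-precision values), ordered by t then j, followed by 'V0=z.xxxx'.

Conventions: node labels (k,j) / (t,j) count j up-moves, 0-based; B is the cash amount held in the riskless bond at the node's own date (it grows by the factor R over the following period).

Under the risk-neutral measure, an up-move has probability p* = (R−d)/(u−d) = 0.7857 and values discount at R = 1.03.
Payoffs at expiry: V(3,0)=77.4400, V(3,1)=36.2800, V(3,2)=0.0000, V(3,3)=0.0000
  t=2,j=0: stock 98.0000 → up 109.7600 (V=36.2800), down 68.6000 (V=77.4400). Price 43.7864; hedge Δ=-1.0000, bond B=141.7864.
  t=2,j=1: stock 156.8000 → up 175.6160 (V=0.0000), down 109.7600 (V=36.2800). Price 7.5479; hedge Δ=-0.5509, bond B=93.9288.
  t=2,j=2: stock 250.8800 → up 280.9856 (V=0.0000), down 175.6160 (V=0.0000). Price 0.0000; hedge Δ=0.0000, bond B=0.0000.
  t=1,j=0: stock 140.0000 → up 156.8000 (V=7.5479), down 98.0000 (V=43.7864). Price 14.8672; hedge Δ=-0.6163, bond B=101.1495.
  t=1,j=1: stock 224.0000 → up 250.8800 (V=0.0000), down 156.8000 (V=7.5479). Price 1.5703; hedge Δ=-0.0802, bond B=19.5414.
  t=0,j=0: stock 200.0000 → up 224.0000 (V=1.5703), down 140.0000 (V=14.8672). Price 4.2909; hedge Δ=-0.1583, bond B=35.9503.
Sanity check at the root: Δ(0,0)·S0 + B(0,0) reproduces V0 = 4.2909.

(0,0): Delta=-0.1583 Bond=35.9503
(1,0): Delta=-0.6163 Bond=101.1495
(1,1): Delta=-0.0802 Bond=19.5414
(2,0): Delta=-1.0000 Bond=141.7864
(2,1): Delta=-0.5509 Bond=93.9288
(2,2): Delta=0.0000 Bond=0.0000
V0=4.2909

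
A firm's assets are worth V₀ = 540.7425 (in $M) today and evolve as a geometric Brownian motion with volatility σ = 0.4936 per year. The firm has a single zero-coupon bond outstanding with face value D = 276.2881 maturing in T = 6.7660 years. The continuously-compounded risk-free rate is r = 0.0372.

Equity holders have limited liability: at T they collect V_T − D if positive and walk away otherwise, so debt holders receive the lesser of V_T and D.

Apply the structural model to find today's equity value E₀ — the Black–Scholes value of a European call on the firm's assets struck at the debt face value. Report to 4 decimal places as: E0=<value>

E0=379.8268

Equity is a call on the firm's assets struck at D = 276.2881:
d₁ = [ln(V₀/D) + (r + σ²/2)T] / (σ√T)
   = [ln(540.7425/276.2881) + (0.0372 + 0.5·0.4936²)·6.7660] / (0.4936·√6.7660)
   = [0.671499 + 1.075933] / 1.283929 = 1.361003
d₂ = d₁ − σ√T = 1.361003 − 1.283929 = 0.077073
N(d₁) = 0.913244,  N(d₂) = 0.530717,  e^(−rT) = 0.777482
E₀ = V₀·N(d₁) − D·e^(−rT)·N(d₂)
   = 540.7425·0.913244 − 276.2881·0.777482·0.530717 = 379.826782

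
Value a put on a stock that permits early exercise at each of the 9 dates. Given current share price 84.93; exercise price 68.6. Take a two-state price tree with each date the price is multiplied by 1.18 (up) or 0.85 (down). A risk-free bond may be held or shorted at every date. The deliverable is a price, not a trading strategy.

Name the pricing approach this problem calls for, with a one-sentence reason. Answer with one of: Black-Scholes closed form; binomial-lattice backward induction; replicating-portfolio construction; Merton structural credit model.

framework: binomial-lattice backward induction

Key observation: the exercise right at every one of the 9 steps is what matters: each node needs max(68.6 − S, continuation), which only the stepwise tree valuation starting from spot 84.93 delivers.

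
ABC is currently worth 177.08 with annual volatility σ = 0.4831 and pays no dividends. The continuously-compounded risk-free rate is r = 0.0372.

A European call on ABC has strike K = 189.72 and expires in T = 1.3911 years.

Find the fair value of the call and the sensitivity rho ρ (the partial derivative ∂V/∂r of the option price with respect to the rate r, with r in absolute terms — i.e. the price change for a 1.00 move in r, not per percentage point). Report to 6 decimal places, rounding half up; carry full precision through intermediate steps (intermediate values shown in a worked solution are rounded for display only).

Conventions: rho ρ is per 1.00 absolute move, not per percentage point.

σ√T = 0.4831·√1.3911 = 0.569792
d₁ = (ln(S/K) + (r+σ²/2)T) / (σ√T) = (ln(177.08/189.72) + (0.0372+0.4831²/2)·1.3911) / 0.569792 = (-0.068948 + 0.214080) / 0.569792 = 0.254712
d₂ = d₁ − σ√T = 0.254712 − 0.569792 = -0.315080
e^{−rT} = 0.949567
N(d₁) = 0.600527,  N(d₂) = 0.376350
Call price V = S·N(d₁) − K·e^{−rT}·N(d₂) = 106.341334 − 67.800234 = 38.541100
ρ = K·T·e^{−rT}·N(d₂) = 94.316906

price = 38.541100
ρ = 94.316906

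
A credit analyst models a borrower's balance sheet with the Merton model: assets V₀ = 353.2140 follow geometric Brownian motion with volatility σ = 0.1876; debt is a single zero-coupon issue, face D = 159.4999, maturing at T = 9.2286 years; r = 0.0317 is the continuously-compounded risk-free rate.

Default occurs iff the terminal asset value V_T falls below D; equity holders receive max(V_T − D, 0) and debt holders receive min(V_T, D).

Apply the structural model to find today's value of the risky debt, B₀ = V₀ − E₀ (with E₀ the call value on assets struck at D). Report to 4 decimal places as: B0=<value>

Work the structural quantities from V₀ = 353.2140 against face 159.4999:
d₁ = [ln(V₀/D) + (r + σ²/2)T] / (σ√T)
   = [ln(353.2140/159.4999) + (0.0317 + 0.5·0.1876²)·9.2286] / (0.1876·√9.2286)
   = [0.795031 + 0.454941] / 0.569903 = 2.193308
d₂ = d₁ − σ√T = 2.193308 − 0.569903 = 1.623405
N(d₁) = 0.985857,  N(d₂) = 0.947749,  e^(−rT) = 0.746360
E₀ = V₀·N(d₁) − D·e^(−rT)·N(d₂)
   = 353.2140·0.985857 − 159.4999·0.746360·0.947749 = 235.394457
B₀ = V₀ − E₀ = 353.2140 − 235.394457 = 117.819543

B0=117.8195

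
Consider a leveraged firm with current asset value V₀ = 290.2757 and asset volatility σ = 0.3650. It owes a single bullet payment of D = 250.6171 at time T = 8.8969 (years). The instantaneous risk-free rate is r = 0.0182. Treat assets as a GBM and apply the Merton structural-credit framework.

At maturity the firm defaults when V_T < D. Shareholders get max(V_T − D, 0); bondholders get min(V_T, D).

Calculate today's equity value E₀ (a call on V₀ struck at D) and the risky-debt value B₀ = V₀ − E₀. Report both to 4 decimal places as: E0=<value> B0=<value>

With assets at 290.2757 and a single debt payment of 250.6171 at 8.8969 years:
d₁ = [ln(V₀/D) + (r + σ²/2)T] / (σ√T)
   = [ln(290.2757/250.6171) + (0.0182 + 0.5·0.3650²)·8.8969] / (0.3650·√8.8969)
   = [0.146905 + 0.754568] / 1.088710 = 0.828020
d₂ = d₁ − σ√T = 0.828020 − 1.088710 = -0.260690
N(d₁) = 0.796170,  N(d₂) = 0.397166,  e^(−rT) = 0.850506
E₀ = V₀·N(d₁) − D·e^(−rT)·N(d₂)
   = 290.2757·0.796170 − 250.6171·0.850506·0.397166 = 146.452483
B₀ = V₀ − E₀ = 290.2757 − 146.452483 = 143.823217

E0=146.4525 B0=143.8232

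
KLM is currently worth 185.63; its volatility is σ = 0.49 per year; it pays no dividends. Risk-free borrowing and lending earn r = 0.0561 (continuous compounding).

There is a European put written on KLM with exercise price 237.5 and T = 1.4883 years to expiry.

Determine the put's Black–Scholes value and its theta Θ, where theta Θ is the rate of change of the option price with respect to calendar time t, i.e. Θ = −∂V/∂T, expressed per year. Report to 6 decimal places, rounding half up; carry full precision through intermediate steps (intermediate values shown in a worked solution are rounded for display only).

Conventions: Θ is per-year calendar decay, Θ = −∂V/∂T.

σ√T = 0.49·√1.4883 = 0.597780
d₁ = (ln(S/K) + (r+σ²/2)T) / (σ√T) = (ln(185.63/237.5) + (0.0561+0.49²/2)·1.4883) / 0.597780 = (-0.246412 + 0.262164) / 0.597780 = 0.026351
d₂ = d₁ − σ√T = 0.026351 − 0.597780 = -0.571429
e^{−rT} = 0.919897
N(−d₁) = 0.489489,  N(−d₂) = 0.716146
Put price V = K·e^{−rT}·N(−d₂) − S·N(−d₁) = 156.460300 − 90.863814 = 65.596486
φ(d₁) = (1/√(2π))·e^{−d₁²/2} = 0.398804
Θ = −S·φ(d₁)·σ/(2√T) + r·K·e^{−rT}·N(−d₂) = −14.867170 + 8.777423 = -6.089747

price = 65.596486
Θ = -6.089747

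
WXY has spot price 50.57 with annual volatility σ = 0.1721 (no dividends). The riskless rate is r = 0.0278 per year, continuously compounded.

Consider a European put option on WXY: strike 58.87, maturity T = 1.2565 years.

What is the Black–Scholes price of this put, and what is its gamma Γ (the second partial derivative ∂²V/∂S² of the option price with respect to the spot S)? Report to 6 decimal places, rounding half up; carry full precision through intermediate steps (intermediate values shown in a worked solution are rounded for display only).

price = 8.000520
Γ = 0.035902

σ√T = 0.1721·√1.2565 = 0.192913
d₁ = (ln(S/K) + (r+σ²/2)T) / (σ√T) = (ln(50.57/58.87) + (0.0278+0.1721²/2)·1.2565) / 0.192913 = (-0.151973 + 0.053538) / 0.192913 = -0.510253
d₂ = d₁ − σ√T = -0.510253 − 0.192913 = -0.703167
e^{−rT} = 0.965672
N(−d₁) = 0.695063,  N(−d₂) = 0.759024
Put price V = K·e^{−rT}·N(−d₂) − S·N(−d₁) = 43.149856 − 35.149336 = 8.000520
φ(d₁) = (1/√(2π))·e^{−d₁²/2} = 0.350247
Γ = φ(d₁) / (S·σ·√T) = 0.035902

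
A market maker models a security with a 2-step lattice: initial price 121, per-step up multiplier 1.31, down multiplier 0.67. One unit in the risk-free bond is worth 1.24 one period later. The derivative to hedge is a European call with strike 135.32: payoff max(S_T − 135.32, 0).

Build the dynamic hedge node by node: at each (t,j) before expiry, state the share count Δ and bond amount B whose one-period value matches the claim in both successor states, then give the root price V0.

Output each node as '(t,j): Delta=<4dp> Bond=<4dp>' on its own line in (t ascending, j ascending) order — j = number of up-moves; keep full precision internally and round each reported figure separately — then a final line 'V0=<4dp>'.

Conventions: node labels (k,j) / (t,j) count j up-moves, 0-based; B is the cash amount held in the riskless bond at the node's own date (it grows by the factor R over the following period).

Under the risk-neutral measure, an up-move has probability p* = (R−d)/(u−d) = 0.8906 and values discount at R = 1.24.
At maturity the claim pays: V(2,0)=0.0000, V(2,1)=0.0000, V(2,2)=72.3281
Node (1,0) S=81.0700: V=(p*·0.0000+(1−p*)·0.0000)/1.24=0.0000; Δ=(0.0000−0.0000)/(106.2017−54.3169)=0.0000; B=V−Δ·S=0.0000
Node (1,1) S=158.5100: V=(p*·72.3281+(1−p*)·0.0000)/1.24=51.9494; Δ=(72.3281−0.0000)/(207.6481−106.2017)=0.7130; B=V−Δ·S=-61.0633
Node (0,0) S=121.0000: V=(p*·51.9494+(1−p*)·0.0000)/1.24=37.3124; Δ=(51.9494−0.0000)/(158.5100−81.0700)=0.6708; B=V−Δ·S=-43.8585
Sanity check at the root: Δ(0,0)·S0 + B(0,0) reproduces V0 = 37.3124.

(0,0): Delta=0.6708 Bond=-43.8585
(1,0): Delta=0.0000 Bond=0.0000
(1,1): Delta=0.7130 Bond=-61.0633
V0=37.3124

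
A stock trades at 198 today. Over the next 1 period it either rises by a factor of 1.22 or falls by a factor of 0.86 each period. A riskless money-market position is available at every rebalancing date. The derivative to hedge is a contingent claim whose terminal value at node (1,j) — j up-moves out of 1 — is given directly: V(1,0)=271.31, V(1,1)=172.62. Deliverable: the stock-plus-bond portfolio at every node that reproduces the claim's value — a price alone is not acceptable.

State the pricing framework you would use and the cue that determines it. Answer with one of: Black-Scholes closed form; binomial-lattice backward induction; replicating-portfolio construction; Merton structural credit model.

Key observation: the task asks for the hedge itself — share and bond holdings at every node of the 1-period tree on spot 198 with factors 1.22/0.86 — which is exactly what the replicating-portfolio construction produces.

framework: replicating-portfolio construction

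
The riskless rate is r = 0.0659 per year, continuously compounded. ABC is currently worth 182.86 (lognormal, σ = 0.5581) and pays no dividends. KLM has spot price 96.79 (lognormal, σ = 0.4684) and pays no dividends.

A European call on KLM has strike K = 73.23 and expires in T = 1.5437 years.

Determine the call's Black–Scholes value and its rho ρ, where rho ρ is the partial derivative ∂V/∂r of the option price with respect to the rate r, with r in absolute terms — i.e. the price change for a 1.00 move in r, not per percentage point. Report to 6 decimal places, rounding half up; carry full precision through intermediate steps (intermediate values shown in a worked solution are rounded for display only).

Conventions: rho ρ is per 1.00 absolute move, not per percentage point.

σ√T = 0.4684·√1.5437 = 0.581967
d₁ = (ln(S/K) + (r+σ²/2)T) / (σ√T) = (ln(96.79/73.23) + (0.0659+0.4684²/2)·1.5437) / 0.581967 = (0.278939 + 0.271073) / 0.581967 = 0.945090
d₂ = d₁ − σ√T = 0.945090 − 0.581967 = 0.363123
e^{−rT} = 0.903274
N(d₁) = 0.827694,  N(d₂) = 0.641743
Call price V = S·N(d₁) − K·e^{−rT}·N(d₂) = 80.112455 − 42.449228 = 37.663227
ρ = K·T·e^{−rT}·N(d₂) = 65.528873

price = 37.663227
ρ = 65.528873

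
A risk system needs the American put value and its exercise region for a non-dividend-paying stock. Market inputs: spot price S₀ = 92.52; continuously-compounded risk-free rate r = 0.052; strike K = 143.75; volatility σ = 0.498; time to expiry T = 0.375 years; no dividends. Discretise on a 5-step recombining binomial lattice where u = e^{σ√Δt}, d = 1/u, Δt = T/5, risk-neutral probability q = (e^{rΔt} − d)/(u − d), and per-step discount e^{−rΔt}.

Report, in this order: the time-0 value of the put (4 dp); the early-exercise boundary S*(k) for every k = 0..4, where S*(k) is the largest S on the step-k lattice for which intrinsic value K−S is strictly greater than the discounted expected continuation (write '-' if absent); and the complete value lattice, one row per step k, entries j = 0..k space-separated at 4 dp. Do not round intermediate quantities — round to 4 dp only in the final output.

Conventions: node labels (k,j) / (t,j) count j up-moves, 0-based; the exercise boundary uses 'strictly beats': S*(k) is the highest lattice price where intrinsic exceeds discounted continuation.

Δt=0.07500  u=1.14612  d=0.87251  q=0.48024  discount=0.99611
step 5 (expiry): payoffs max(K−S,0) = 96.9675 82.2968 63.0255 37.7109 4.4578 0.0000
step 4: (k=4,j=0): S=53.6184, K−S=90.1316, hold=89.5720 ⇒ V=90.1316 exercise | (k=4,j=1): S=70.4328, K−S=73.3172, hold=72.7577 ⇒ V=73.3172 exercise | (k=4,j=2): S=92.5200, K−S=51.2300, hold=50.6705 ⇒ V=51.2300 exercise | (k=4,j=3): S=121.5336, K−S=22.2164, hold=21.6569 ⇒ V=22.2164 exercise | (k=4,j=4): S=159.6456, K−S=0.0000, hold=2.3080 ⇒ V=2.3080 continue  boundary S*=121.5336
step 3: (k=3,j=0): S=61.4532, K−S=82.2968, hold=81.7373 ⇒ V=82.2968 exercise | (k=3,j=1): S=80.7245, K−S=63.0255, hold=62.4660 ⇒ V=63.0255 exercise | (k=3,j=2): S=106.0391, K−S=37.7109, hold=37.1514 ⇒ V=37.7109 exercise | (k=3,j=3): S=139.2922, K−S=4.4578, hold=12.6064 ⇒ V=12.6064 continue  boundary S*=106.0391
step 2: (k=2,j=0): S=70.4328, K−S=73.3172, hold=72.7577 ⇒ V=73.3172 exercise | (k=2,j=1): S=92.5200, K−S=51.2300, hold=50.6705 ⇒ V=51.2300 exercise | (k=2,j=2): S=121.5336, K−S=22.2164, hold=25.5549 ⇒ V=25.5549 continue  boundary S*=92.5200
step 1: (k=1,j=0): S=80.7245, K−S=63.0255, hold=62.4660 ⇒ V=63.0255 exercise | (k=1,j=1): S=106.0391, K−S=37.7109, hold=38.7484 ⇒ V=38.7484 continue  boundary S*=80.7245
step 0: (k=0,j=0): S=92.5200, K−S=51.2300, hold=51.1668 ⇒ V=51.2300 exercise  boundary S*=92.5200

price = 51.2300
boundary = 92.5200 80.7245 92.5200 106.0391 121.5336
tree:
51.2300
63.0255 38.7484
73.3172 51.2300 25.5549
82.2968 63.0255 37.7109 12.6064
90.1316 73.3172 51.2300 22.2164 2.3080
96.9675 82.2968 63.0255 37.7109 4.4578 0.0000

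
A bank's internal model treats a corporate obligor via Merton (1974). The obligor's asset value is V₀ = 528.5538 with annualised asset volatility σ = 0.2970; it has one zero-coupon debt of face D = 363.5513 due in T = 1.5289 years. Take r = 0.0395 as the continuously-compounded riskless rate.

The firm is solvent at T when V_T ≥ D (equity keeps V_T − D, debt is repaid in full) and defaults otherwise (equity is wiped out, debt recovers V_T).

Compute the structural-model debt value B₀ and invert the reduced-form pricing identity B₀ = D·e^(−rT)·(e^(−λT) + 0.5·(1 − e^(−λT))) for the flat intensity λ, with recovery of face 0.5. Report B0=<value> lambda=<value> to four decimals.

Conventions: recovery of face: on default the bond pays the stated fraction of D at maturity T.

Work the structural quantities from V₀ = 528.5538 against face 363.5513:
d₁ = [ln(V₀/D) + (r + σ²/2)T] / (σ√T)
   = [ln(528.5538/363.5513) + (0.0395 + 0.5·0.2970²)·1.5289] / (0.2970·√1.5289)
   = [0.374224 + 0.127823] / 0.367237 = 1.367094
d₂ = d₁ − σ√T = 1.367094 − 0.367237 = 0.999858
N(d₁) = 0.914202,  N(d₂) = 0.841310,  e^(−rT) = 0.941396
E₀ = V₀·N(d₁) − D·e^(−rT)·N(d₂)
   = 528.5538·0.914202 − 363.5513·0.941396·0.841310 = 195.270183
B₀ = V₀ − E₀ = 528.5538 − 195.270183 = 333.283617
e^(−λT) = (B₀·e^(rT)/D − 0.5)/(1 − 0.5) = (333.2836·1.062252/363.5513 − 0.5)/0.5 = 0.94762775
λ = −ln(0.94762775)/1.5289 = 0.035184

B0=333.2836 lambda=0.0352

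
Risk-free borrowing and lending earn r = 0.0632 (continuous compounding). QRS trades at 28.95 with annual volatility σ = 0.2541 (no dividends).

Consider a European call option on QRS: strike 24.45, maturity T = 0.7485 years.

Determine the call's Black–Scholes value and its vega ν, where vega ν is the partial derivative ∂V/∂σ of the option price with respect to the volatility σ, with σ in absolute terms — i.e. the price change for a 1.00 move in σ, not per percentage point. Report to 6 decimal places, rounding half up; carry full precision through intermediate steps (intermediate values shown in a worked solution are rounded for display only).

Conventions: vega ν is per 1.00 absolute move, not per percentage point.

price = 6.118707
ν = 5.494956

σ√T = 0.2541·√0.7485 = 0.219837
d₁ = (ln(S/K) + (r+σ²/2)T) / (σ√T) = (ln(28.95/24.45) + (0.0632+0.2541²/2)·0.7485) / 0.219837 = (0.168940 + 0.071469) / 0.219837 = 1.093580
d₂ = d₁ − σ√T = 1.093580 − 0.219837 = 0.873744
e^{−rT} = 0.953796
N(d₁) = 0.862930,  N(d₂) = 0.808871
Call price V = S·N(d₁) − K·e^{−rT}·N(d₂) = 24.981837 − 18.863130 = 6.118707
φ(d₁) = (1/√(2π))·e^{−d₁²/2} = 0.219391
ν = S·φ(d₁)·√T = 5.494956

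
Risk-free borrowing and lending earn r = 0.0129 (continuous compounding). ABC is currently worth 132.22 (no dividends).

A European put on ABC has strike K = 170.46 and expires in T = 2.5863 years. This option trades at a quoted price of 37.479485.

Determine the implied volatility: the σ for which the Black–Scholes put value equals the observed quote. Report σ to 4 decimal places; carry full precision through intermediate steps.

At σ = 0.1710 the Black–Scholes value reproduces the quote:
σ√T = 0.171·√2.5863 = 0.275002
d₁ = (ln(S/K) + (r+σ²/2)T) / (σ√T) = (ln(132.22/170.46) + (0.0129+0.171²/2)·2.5863) / 0.275002 = (-0.254033 + 0.071176) / 0.275002 = -0.664931
d₂ = d₁ − σ√T = -0.664931 − 0.275002 = -0.939933
e^{−rT} = 0.967187
N(−d₁) = 0.746953,  N(−d₂) = 0.826374
V = K·e^{−rT}·N(−d₂) − S·N(−d₁) = 136.241564 − 98.762078 = 37.479485 (the observed quote) — the price is monotone increasing in volatility, hence this σ is the only solution

sigma = 0.1710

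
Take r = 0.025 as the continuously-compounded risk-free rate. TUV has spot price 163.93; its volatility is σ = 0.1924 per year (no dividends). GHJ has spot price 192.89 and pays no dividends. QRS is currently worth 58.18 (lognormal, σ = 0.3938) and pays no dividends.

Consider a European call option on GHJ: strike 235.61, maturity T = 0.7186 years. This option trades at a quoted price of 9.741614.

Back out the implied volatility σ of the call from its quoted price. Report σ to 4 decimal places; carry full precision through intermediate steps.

sigma = 0.3408

At σ = 0.3408 the Black–Scholes value reproduces the quote:
σ√T = 0.3408·√0.7186 = 0.288897
d₁ = (ln(S/K) + (r+σ²/2)T) / (σ√T) = (ln(192.89/235.61) + (0.025+0.3408²/2)·0.7186) / 0.288897 = (-0.200058 + 0.059696) / 0.288897 = -0.485855
d₂ = d₁ − σ√T = -0.485855 − 0.288897 = -0.774752
e^{−rT} = 0.982195
N(d₁) = 0.313535,  N(d₂) = 0.219243
V = S·N(d₁) − K·e^{−rT}·N(d₂) = 60.477777 − 50.736163 = 9.741614 (the quoted price), and the Black–Scholes price is strictly increasing in σ, so σ is unique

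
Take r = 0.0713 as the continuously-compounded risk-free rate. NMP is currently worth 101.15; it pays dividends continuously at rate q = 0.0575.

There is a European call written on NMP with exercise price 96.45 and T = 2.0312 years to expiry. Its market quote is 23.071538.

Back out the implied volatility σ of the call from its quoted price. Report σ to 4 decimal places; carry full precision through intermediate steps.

At σ = 0.4036 the Black–Scholes value reproduces the quote:
σ√T = 0.4036·√2.0312 = 0.575211
d₁ = (ln(S/K) + (r−q+σ²/2)T) / (σ√T) = (ln(101.15/96.45) + (0.0713−0.0575+0.4036²/2)·2.0312) / 0.575211 = (0.047580 + 0.193465) / 0.575211 = 0.419054
d₂ = d₁ − σ√T = 0.419054 − 0.575211 = -0.156158
e^{−rT} = 0.865174
e^{−qT} = 0.889768
N(d₁) = 0.662412,  N(d₂) = 0.437954
V = S·e^{−qT}·N(d₁) − K·e^{−rT}·N(d₂) = 59.617093 − 36.545556 = 23.071538 (equal to the quote); since ∂V/∂σ > 0 for all σ, the implied volatility is unique

sigma = 0.4036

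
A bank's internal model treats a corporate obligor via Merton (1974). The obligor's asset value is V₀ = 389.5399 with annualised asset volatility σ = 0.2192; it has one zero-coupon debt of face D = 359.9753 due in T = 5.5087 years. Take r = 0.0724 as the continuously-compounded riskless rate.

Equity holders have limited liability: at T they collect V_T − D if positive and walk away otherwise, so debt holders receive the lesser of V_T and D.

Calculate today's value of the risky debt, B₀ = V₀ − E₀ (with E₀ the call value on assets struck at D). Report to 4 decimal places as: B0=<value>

B0=226.8501

With assets at 389.5399 and a single debt payment of 359.9753 at 5.5087 years:
d₁ = [ln(V₀/D) + (r + σ²/2)T] / (σ√T)
   = [ln(389.5399/359.9753) + (0.0724 + 0.5·0.2192²)·5.5087] / (0.2192·√5.5087)
   = [0.078931 + 0.531173] / 0.514476 = 1.185874
d₂ = d₁ − σ√T = 1.185874 − 0.514476 = 0.671398
N(d₁) = 0.882164,  N(d₂) = 0.749016,  e^(−rT) = 0.671105
E₀ = V₀·N(d₁) − D·e^(−rT)·N(d₂)
   = 389.5399·0.882164 − 359.9753·0.671105·0.749016 = 162.689781
B₀ = V₀ − E₀ = 389.5399 − 162.689781 = 226.850119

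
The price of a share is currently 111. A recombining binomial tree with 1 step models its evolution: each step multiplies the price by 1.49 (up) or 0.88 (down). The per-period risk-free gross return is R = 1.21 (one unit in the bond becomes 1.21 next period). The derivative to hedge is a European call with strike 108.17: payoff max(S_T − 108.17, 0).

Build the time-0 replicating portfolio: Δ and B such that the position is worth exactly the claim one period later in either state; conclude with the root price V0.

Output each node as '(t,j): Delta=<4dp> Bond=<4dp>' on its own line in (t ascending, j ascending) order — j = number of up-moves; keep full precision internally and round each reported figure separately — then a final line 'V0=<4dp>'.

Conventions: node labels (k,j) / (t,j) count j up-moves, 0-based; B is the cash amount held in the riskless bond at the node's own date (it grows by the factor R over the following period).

(0,0): Delta=0.8451 Bond=-68.2206
V0=25.5827

Arbitrage-free pricing uses the up-move probability p* = (R−d)/(u−d) = 0.5410, discounting each step at R = 1.21.
Terminal payoffs: V(1,0)=0.0000, V(1,1)=57.2200
Node (0,0) S=111.0000: V=(p*·57.2200+(1−p*)·0.0000)/1.21=25.5827; Δ=(57.2200−0.0000)/(165.3900−97.6800)=0.8451; B=V−Δ·S=-68.2206
Sanity check at the root: Δ(0,0)·S0 + B(0,0) reproduces V0 = 25.5827.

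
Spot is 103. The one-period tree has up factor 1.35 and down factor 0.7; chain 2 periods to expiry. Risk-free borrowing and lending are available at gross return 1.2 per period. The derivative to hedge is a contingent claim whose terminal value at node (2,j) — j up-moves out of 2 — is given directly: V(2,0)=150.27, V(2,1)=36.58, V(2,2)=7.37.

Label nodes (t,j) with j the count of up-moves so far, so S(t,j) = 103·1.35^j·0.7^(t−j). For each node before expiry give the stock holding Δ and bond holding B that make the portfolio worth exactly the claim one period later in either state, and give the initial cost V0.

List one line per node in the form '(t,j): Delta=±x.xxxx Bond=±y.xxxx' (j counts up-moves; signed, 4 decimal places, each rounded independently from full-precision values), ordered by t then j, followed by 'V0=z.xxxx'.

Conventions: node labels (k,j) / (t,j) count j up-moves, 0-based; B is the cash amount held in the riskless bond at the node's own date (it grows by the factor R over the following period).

Arbitrage-free pricing uses the up-move probability p* = (R−d)/(u−d) = 0.7692, discounting each step at R = 1.2.
Terminal payoffs: V(2,0)=150.2700, V(2,1)=36.5800, V(2,2)=7.3700
  t=1,j=0: stock 72.1000 → up 97.3350 (V=36.5800), down 50.4700 (V=150.2700). Price 52.3468; hedge Δ=-2.4259, bond B=227.2545.
  t=1,j=1: stock 139.0500 → up 187.7175 (V=7.3700), down 97.3350 (V=36.5800). Price 11.7590; hedge Δ=-0.3232, bond B=56.6974.
  t=0,j=0: stock 103.0000 → up 139.0500 (V=11.7590), down 72.1000 (V=52.3468). Price 17.6045; hedge Δ=-0.6062, bond B=80.0473.
Verification: the root portfolio costs Δ(0,0)·S0 + B(0,0) = 17.6045, matching V0.

(0,0): Delta=-0.6062 Bond=80.0473
(1,0): Delta=-2.4259 Bond=227.2545
(1,1): Delta=-0.3232 Bond=56.6974
V0=17.6045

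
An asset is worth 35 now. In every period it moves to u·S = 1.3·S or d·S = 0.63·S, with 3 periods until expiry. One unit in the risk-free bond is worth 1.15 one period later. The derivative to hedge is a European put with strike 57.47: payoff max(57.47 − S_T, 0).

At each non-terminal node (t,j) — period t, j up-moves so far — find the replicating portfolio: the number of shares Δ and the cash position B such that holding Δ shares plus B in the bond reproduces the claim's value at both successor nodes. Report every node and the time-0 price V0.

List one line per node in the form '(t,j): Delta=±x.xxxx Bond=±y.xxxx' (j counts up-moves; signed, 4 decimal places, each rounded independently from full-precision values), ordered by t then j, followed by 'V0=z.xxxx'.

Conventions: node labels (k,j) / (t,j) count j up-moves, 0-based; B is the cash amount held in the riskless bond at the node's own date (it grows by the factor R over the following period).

(0,0): Delta=-0.6227 Bond=30.5533
(1,0): Delta=-1.0000 Bond=43.4556
(1,1): Delta=-0.5700 Bond=32.7364
(2,0): Delta=-1.0000 Bond=49.9739
(2,1): Delta=-1.0000 Bond=49.9739
(2,2): Delta=-0.5098 Bond=34.0910
V0=8.7585

Since d<R<u, set p* = (R−d)/(u−d) = 0.7761; price each node as the discounted p*-expectation of its children.
Terminal payoffs: V(3,0)=48.7184, V(3,1)=39.4110, V(3,2)=20.2055, V(3,3)=0.0000
  t=2,j=0: stock 13.8915 → up 18.0590 (V=39.4110), down 8.7516 (V=48.7184). Price 36.0824; hedge Δ=-1.0000, bond B=49.9739.
  t=2,j=1: stock 28.6650 → up 37.2645 (V=20.2055), down 18.0589 (V=39.4110). Price 21.3089; hedge Δ=-1.0000, bond B=49.9739.
  t=2,j=2: stock 59.1500 → up 76.8950 (V=0.0000), down 37.2645 (V=20.2055). Price 3.9336; hedge Δ=-0.5098, bond B=34.0910.
  t=1,j=0: stock 22.0500 → up 28.6650 (V=21.3089), down 13.8915 (V=36.0824). Price 21.4056; hedge Δ=-1.0000, bond B=43.4556.
  t=1,j=1: stock 45.5000 → up 59.1500 (V=3.9336), down 28.6650 (V=21.3089). Price 6.8031; hedge Δ=-0.5700, bond B=32.7364.
  t=0,j=0: stock 35.0000 → up 45.5000 (V=6.8031), down 22.0500 (V=21.4056). Price 8.7585; hedge Δ=-0.6227, bond B=30.5533.
As a check, the time-0 holding Δ(0,0)·S0 + B(0,0) comes to 8.7585 — exactly V0.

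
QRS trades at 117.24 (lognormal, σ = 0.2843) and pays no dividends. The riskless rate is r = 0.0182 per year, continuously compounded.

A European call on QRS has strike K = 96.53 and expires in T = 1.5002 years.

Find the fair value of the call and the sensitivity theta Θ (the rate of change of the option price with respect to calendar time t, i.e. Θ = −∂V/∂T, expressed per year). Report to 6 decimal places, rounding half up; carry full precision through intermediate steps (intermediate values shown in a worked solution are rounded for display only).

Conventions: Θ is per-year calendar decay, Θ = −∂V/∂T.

σ√T = 0.2843·√1.5002 = 0.348218
d₁ = (ln(S/K) + (r+σ²/2)T) / (σ√T) = (ln(117.24/96.53) + (0.0182+0.2843²/2)·1.5002) / 0.348218 = (0.194369 + 0.087932) / 0.348218 = 0.810701
d₂ = d₁ − σ√T = 0.810701 − 0.348218 = 0.462483
e^{−rT} = 0.973066
N(d₁) = 0.791231,  N(d₂) = 0.678132
Call price V = S·N(d₁) − K·e^{−rT}·N(d₂) = 92.763961 − 63.697008 = 29.066954
φ(d₁) = (1/√(2π))·e^{−d₁²/2} = 0.287206
Θ = −S·φ(d₁)·σ/(2√T) − r·K·e^{−rT}·N(d₂) = −3.907879 − 1.159286 = -5.067165

price = 29.066954
Θ = -5.067165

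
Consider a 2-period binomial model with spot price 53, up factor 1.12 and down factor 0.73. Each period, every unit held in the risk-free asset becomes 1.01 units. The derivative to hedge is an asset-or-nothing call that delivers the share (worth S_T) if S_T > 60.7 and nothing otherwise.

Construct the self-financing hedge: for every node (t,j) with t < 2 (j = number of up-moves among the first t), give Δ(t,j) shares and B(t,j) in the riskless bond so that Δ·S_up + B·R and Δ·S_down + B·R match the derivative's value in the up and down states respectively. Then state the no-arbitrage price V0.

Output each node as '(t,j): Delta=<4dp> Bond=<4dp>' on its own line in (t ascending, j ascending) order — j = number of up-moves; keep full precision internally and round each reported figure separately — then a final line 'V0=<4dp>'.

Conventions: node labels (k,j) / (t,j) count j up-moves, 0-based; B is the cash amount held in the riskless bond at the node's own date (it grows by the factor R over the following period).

(0,0): Delta=2.2864 Bond=-87.5832
(1,0): Delta=0.0000 Bond=0.0000
(1,1): Delta=2.8718 Bond=-123.2108
V0=33.5936

Under the risk-neutral measure, an up-move has probability p* = (R−d)/(u−d) = 0.7179 and values discount at R = 1.01.
Payoffs at expiry: V(2,0)=0.0000, V(2,1)=0.0000, V(2,2)=66.4832
(1,0): S=38.6900. Δ = (V_up−V_dn)/(S_up−S_dn) = (0.0000−0.0000)/(43.3328−28.2437) = 0.0000. V = [p*·0.0000 + (1−p*)·0.0000]/1.01 = 0.0000. B = V − Δ·S = 0.0000.
(1,1): S=59.3600. Δ = (V_up−V_dn)/(S_up−S_dn) = (66.4832−0.0000)/(66.4832−43.3328) = 2.8718. V = [p*·66.4832 + (1−p*)·0.0000]/1.01 = 47.2589. B = V − Δ·S = -123.2108.
(0,0): S=53.0000. Δ = (V_up−V_dn)/(S_up−S_dn) = (47.2589−0.0000)/(59.3600−38.6900) = 2.2864. V = [p*·47.2589 + (1−p*)·0.0000]/1.01 = 33.5936. B = V − Δ·S = -87.5832.
Check: Δ(0,0)·S0 + B(0,0) = 33.5936 = V0.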